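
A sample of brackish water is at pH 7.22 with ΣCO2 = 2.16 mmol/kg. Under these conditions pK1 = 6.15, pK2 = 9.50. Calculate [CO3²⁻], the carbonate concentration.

α₂ = 1 / (1 + [H⁺]/K2 + [H⁺]²/(K1K2)) = 1 / (1 + 10^+2.28 + 10^+1.21)
   = 1 / (1 + 190.55 + 16.218) = 1/207.76 = 0.004813
[CO3²⁻] = α₂ × DIC = 0.004813 × 2.16 = 0.0104 mmol/kg = 10.4 μmol/kg

[CO3²⁻] = 10.4 μmol/kg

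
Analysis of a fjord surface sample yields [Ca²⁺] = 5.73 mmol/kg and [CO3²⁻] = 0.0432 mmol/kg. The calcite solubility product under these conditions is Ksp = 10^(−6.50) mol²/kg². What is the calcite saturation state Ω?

Ksp = 10^(−6.50) = 3.162×10^-7
Ω = [Ca²⁺][CO3²⁻]/Ksp = (5.73×10^-3)(0.0432×10^-3) / 3.162×10^-7 = 0.783

Ω = 0.783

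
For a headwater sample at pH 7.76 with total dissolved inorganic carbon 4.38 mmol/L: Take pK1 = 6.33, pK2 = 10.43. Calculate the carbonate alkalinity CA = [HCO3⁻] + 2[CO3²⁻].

CA = 4.23 mmol/L

CA = [HCO3⁻] + 2[CO3²⁻] = (α₁ + 2α₂)·DIC
At pH 7.76: [H⁺]/K1 = 10^-1.43 = 0.037154, K2/[H⁺] = 10^-2.67 = 0.0021380
α₁ = 1/(1 + 0.037154 + 0.0021380) = 1/1.0393 = 0.9622; α₂ = α₁·K2/[H⁺] = 0.002057
α₁ + 2α₂ = 0.9663
CA = 0.9663 × 4.38 = 4.23 mmol/L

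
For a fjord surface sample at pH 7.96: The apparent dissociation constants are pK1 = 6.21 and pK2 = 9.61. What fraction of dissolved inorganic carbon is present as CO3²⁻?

α₂ = 0.0215

α₂ = 1 / (1 + [H⁺]/K2 + [H⁺]²/(K1K2)) = 1 / (1 + 10^+1.65 + 10^-0.10)
   = 1 / (1 + 44.668 + 0.79433) = 1/46.463 = 0.02152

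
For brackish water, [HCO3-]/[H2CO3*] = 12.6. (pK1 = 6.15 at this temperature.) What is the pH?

From K1 = [H⁺][HCO3-]/[H2CO3*]:  pH = pK1 + log₁₀([HCO3-]/[H2CO3*])
log₁₀(12.6) = +1.100
pH = 6.15 + (+1.100) = 7.25

pH = 7.25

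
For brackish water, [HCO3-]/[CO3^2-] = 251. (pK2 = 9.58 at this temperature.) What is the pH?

From K2 = [H⁺][CO3^2-]/[HCO3-]:  pH = pK2 − log₁₀([HCO3-]/[CO3^2-])
log₁₀(251) = +2.400
pH = 9.58 − (+2.400) = 7.18

pH = 7.18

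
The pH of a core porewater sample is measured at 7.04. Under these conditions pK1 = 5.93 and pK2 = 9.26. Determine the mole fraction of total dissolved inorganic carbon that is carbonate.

α₂ = 1 / (1 + [H⁺]/K2 + [H⁺]²/(K1K2)) = 1 / (1 + 10^+2.22 + 10^+1.11)
   = 1 / (1 + 165.96 + 12.882) = 1/179.84 = 0.005560

α₂ = 0.00556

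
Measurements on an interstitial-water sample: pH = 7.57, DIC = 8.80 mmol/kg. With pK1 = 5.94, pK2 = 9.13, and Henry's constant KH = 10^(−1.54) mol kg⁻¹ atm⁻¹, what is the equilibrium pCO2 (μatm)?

pCO2 = 6810 μatm

α₀ = 1 / (1 + K1/[H⁺] + K1K2/[H⁺]²) = 1 / (1 + 10^+1.63 + 10^+0.07)
   = 1 / (1 + 42.658 + 1.1749) = 1/44.833 = 0.02231
[CO2*] = α₀ × DIC = 0.02231 × 8.80 = 0.1963 mmol/kg
pCO2 = [CO2*]/KH = 1.963×10^-4 / 2.884×10^-2 = 6810 μatm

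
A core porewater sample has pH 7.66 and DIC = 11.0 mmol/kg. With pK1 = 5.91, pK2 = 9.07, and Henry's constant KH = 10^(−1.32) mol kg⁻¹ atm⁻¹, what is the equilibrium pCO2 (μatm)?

pCO2 = 3870 μatm

α₀ = 1 / (1 + K1/[H⁺] + K1K2/[H⁺]²) = 1 / (1 + 10^+1.75 + 10^+0.34)
   = 1 / (1 + 56.234 + 2.1878) = 1/59.422 = 0.01683
[CO2*] = α₀ × DIC = 0.01683 × 11.0 = 0.1851 mmol/kg
pCO2 = [CO2*]/KH = 1.851×10^-4 / 4.786×10^-2 = 3870 μatm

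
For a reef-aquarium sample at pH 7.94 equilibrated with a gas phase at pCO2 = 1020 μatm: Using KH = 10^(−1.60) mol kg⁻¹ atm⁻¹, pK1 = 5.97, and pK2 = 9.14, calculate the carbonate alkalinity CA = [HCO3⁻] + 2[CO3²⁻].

CA = 2.69 mmol/kg

[CO2*] = KH · pCO2 = 10^(−1.60) × 1020×10^-6 = 2.562×10^-5 mol/kg
α₀ = 1/(1 + K1/[H⁺] + K1K2/[H⁺]²) = 1/(1 + 10^+1.97 + 10^+0.77) = 0.009979
DIC = [CO2*]/α₀ = 2.562×10^-5 / 0.009979 = 2.568 mmol/kg
CA = (α₁ + 2α₂)·DIC = (0.9313 + 2×0.05876) × 2.568 = 2.69 mmol/kg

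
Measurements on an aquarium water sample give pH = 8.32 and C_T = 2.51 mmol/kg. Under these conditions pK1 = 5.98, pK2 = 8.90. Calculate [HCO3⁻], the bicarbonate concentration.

[HCO3⁻] = 1.98 mmol/kg

α₁ = 1 / (1 + [H⁺]/K1 + K2/[H⁺]) = 1 / (1 + 10^-2.34 + 10^-0.58)
   = 1 / (1 + 0.0045709 + 0.26303) = 1/1.2676 = 0.7889
[HCO3⁻] = α₁ × DIC = 0.7889 × 2.51 = 1.98 mmol/kg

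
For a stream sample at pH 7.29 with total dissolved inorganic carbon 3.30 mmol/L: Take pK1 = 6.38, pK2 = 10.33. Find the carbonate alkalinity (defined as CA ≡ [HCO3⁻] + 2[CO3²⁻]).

CA = 2.94 mmol/L

CA = [HCO3⁻] + 2[CO3²⁻] = (α₁ + 2α₂)·DIC
At pH 7.29: [H⁺]/K1 = 10^-0.91 = 0.12303, K2/[H⁺] = 10^-3.04 = 0.00091201
α₁ = 1/(1 + 0.12303 + 0.00091201) = 1/1.1239 = 0.8897; α₂ = α₁·K2/[H⁺] = 0.0008114
α₁ + 2α₂ = 0.8914
CA = 0.8914 × 3.30 = 2.94 mmol/L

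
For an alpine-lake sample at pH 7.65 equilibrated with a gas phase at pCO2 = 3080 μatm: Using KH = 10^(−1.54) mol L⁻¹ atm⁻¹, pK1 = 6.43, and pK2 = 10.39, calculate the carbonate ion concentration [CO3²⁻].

[CO3²⁻] = 2.68 μmol/L

[CO2*] = KH · pCO2 = 10^(−1.54) × 3080×10^-6 = 8.883×10^-5 mol/L
α₀ = 1/(1 + K1/[H⁺] + K1K2/[H⁺]²) = 1/(1 + 10^+1.22 + 10^-1.52) = 0.05673
DIC = [CO2*]/α₀ = 8.883×10^-5 / 0.05673 = 1.566 mmol/L
[CO3²⁻] = α₂·DIC; α₂ = 0.001713, so [CO3²⁻] = 0.001713 × 1.566 = 0.00268 mmol/L = 2.68 μmol/L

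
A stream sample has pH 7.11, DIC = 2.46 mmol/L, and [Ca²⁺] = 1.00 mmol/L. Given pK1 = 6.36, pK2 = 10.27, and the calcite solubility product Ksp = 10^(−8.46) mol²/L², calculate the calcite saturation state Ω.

Ω = 0.416

α₂ = 1 / (1 + [H⁺]/K2 + [H⁺]²/(K1K2)) = 1 / (1 + 10^+3.16 + 10^+2.41)
   = 1 / (1 + 1445.4 + 257.04) = 1/1703.5 = 0.0005870
[CO3²⁻] = α₂ × DIC = 0.0005870 × 2.46 = 0.001444 mmol/L = 1.444 μmol/L
Ksp = 10^(−8.46) = 3.467×10^-9
Ω = [Ca²⁺][CO3²⁻]/Ksp = (1.00×10^-3)(1.444×10^-6) / 3.467×10^-9 = 0.416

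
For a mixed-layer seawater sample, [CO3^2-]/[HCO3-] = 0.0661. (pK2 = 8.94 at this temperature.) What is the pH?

From K2 = [H⁺][CO3^2-]/[HCO3-]:  pH = pK2 + log₁₀([CO3^2-]/[HCO3-])
log₁₀(0.0661) = -1.180
pH = 8.94 + (-1.180) = 7.76

pH = 7.76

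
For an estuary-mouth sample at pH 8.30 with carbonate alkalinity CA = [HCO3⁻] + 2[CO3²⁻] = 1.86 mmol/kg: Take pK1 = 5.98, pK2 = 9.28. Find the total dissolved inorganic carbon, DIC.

CA = [HCO3⁻] + 2[CO3²⁻] = (α₁ + 2α₂)·DIC
At pH 8.30: [H⁺]/K1 = 10^-2.32 = 0.0047863, K2/[H⁺] = 10^-0.98 = 0.10471
α₁ = 1/(1 + 0.0047863 + 0.10471) = 1/1.1095 = 0.9013; α₂ = α₁·K2/[H⁺] = 0.09438
α₁ + 2α₂ = 1.0901
DIC = CA / (α₁ + 2α₂) = 1.86 / 1.0901 = 1.71 mmol/kg

DIC = 1.71 mmol/kg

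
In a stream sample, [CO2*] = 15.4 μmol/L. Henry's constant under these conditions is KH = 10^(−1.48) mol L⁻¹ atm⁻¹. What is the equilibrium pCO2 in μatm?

KH = 10^(−1.48) = 3.311×10^-2 mol L⁻¹ atm⁻¹
pCO2 = [CO2*]/KH = 15.4×10^-6 / 3.311×10^-2 = 4.65×10^-4 atm = 465 μatm

pCO2 = 465 μatm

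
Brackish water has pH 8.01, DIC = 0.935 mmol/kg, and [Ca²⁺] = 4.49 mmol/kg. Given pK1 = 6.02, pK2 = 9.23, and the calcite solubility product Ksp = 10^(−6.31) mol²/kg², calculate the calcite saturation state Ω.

Ω = 0.482

α₂ = 1 / (1 + [H⁺]/K2 + [H⁺]²/(K1K2)) = 1 / (1 + 10^+1.22 + 10^-0.77)
   = 1 / (1 + 16.596 + 0.16982) = 1/17.766 = 0.05629
[CO3²⁻] = α₂ × DIC = 0.05629 × 0.935 = 0.05263 mmol/kg
Ksp = 10^(−6.31) = 4.898×10^-7
Ω = [Ca²⁺][CO3²⁻]/Ksp = (4.49×10^-3)(5.263×10^-5) / 4.898×10^-7 = 0.482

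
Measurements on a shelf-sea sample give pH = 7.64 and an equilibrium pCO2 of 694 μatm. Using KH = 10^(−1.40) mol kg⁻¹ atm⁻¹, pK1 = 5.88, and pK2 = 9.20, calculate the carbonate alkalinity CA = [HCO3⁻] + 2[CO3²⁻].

CA = 1.68 mmol/kg

[CO2*] = KH · pCO2 = 10^(−1.40) × 694×10^-6 = 2.763×10^-5 mol/kg
α₀ = 1/(1 + K1/[H⁺] + K1K2/[H⁺]²) = 1/(1 + 10^+1.76 + 10^+0.20) = 0.01663
DIC = [CO2*]/α₀ = 2.763×10^-5 / 0.01663 = 1.661 mmol/kg
CA = (α₁ + 2α₂)·DIC = (0.9570 + 2×0.02636) × 1.661 = 1.68 mmol/kg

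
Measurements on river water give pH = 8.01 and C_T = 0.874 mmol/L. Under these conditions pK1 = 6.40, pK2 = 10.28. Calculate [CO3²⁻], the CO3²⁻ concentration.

α₂ = 1 / (1 + [H⁺]/K2 + [H⁺]²/(K1K2)) = 1 / (1 + 10^+2.27 + 10^+0.66)
   = 1 / (1 + 186.21 + 4.5709) = 1/191.78 = 0.005214
[CO3²⁻] = α₂ × DIC = 0.005214 × 0.874 = 0.00456 mmol/L = 4.56 μmol/L

[CO3²⁻] = 4.56 μmol/L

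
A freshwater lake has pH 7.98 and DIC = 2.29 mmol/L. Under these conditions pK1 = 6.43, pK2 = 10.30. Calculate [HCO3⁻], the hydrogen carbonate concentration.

α₁ = 1 / (1 + [H⁺]/K1 + K2/[H⁺]) = 1 / (1 + 10^-1.55 + 10^-2.32)
   = 1 / (1 + 0.028184 + 0.0047863) = 1/1.0330 = 0.9681
[HCO3⁻] = α₁ × DIC = 0.9681 × 2.29 = 2.22 mmol/L

[HCO3⁻] = 2.22 mmol/L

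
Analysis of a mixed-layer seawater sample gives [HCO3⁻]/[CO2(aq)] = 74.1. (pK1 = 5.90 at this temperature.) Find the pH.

From K1 = [H⁺][HCO3⁻]/[CO2(aq)]:  pH = pK1 + log₁₀([HCO3⁻]/[CO2(aq)])
log₁₀(74.1) = +1.870
pH = 5.90 + (+1.870) = 7.77

pH = 7.77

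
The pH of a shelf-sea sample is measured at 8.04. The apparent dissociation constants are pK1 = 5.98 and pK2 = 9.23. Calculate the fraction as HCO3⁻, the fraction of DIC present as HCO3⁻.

α₁ = 1 / (1 + [H⁺]/K1 + K2/[H⁺]) = 1 / (1 + 10^-2.06 + 10^-1.19)
   = 1 / (1 + 0.0087096 + 0.064565) = 1/1.0733 = 0.9317

α₁ = 0.932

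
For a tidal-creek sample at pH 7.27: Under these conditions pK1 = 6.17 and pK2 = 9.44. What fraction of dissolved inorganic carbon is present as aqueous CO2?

α₀ = 0.0731

α₀ = 1 / (1 + K1/[H⁺] + K1K2/[H⁺]²) = 1 / (1 + 10^+1.10 + 10^-1.07)
   = 1 / (1 + 12.589 + 0.085114) = 1/13.674 = 0.07313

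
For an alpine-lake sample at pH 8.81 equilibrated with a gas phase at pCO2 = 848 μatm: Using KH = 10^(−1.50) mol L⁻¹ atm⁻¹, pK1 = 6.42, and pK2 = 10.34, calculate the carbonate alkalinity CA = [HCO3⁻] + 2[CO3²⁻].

[CO2*] = KH · pCO2 = 10^(−1.50) × 848×10^-6 = 2.682×10^-5 mol/L
α₀ = 1/(1 + K1/[H⁺] + K1K2/[H⁺]²) = 1/(1 + 10^+2.39 + 10^+0.86) = 0.003941
DIC = [CO2*]/α₀ = 2.682×10^-5 / 0.003941 = 6.804 mmol/L
CA = (α₁ + 2α₂)·DIC = (0.9675 + 2×0.02855) × 6.804 = 6.97 mmol/L

CA = 6.97 mmol/L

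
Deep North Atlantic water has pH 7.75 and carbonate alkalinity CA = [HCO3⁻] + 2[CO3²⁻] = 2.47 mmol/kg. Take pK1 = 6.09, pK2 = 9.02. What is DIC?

CA = [HCO3⁻] + 2[CO3²⁻] = (α₁ + 2α₂)·DIC
At pH 7.75: [H⁺]/K1 = 10^-1.66 = 0.021878, K2/[H⁺] = 10^-1.27 = 0.053703
α₁ = 1/(1 + 0.021878 + 0.053703) = 1/1.0756 = 0.9297; α₂ = α₁·K2/[H⁺] = 0.04993
α₁ + 2α₂ = 1.0296
DIC = CA / (α₁ + 2α₂) = 2.47 / 1.0296 = 2.40 mmol/kg

DIC = 2.40 mmol/kg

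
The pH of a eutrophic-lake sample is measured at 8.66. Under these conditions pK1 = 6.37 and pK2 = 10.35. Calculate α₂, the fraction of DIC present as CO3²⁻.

α₂ = 0.0199

α₂ = 1 / (1 + [H⁺]/K2 + [H⁺]²/(K1K2)) = 1 / (1 + 10^+1.69 + 10^-0.60)
   = 1 / (1 + 48.978 + 0.25119) = 1/50.229 = 0.01991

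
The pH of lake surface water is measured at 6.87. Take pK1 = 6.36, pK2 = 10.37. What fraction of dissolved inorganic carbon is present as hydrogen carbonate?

α₁ = 0.764

α₁ = 1 / (1 + [H⁺]/K1 + K2/[H⁺]) = 1 / (1 + 10^-0.51 + 10^-3.50)
   = 1 / (1 + 0.30903 + 0.00031623) = 1/1.3093 = 0.7637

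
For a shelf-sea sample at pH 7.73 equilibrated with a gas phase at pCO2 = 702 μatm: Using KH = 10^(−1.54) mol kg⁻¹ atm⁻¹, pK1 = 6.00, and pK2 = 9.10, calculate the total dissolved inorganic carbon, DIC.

DIC = 1.15 mmol/kg

[CO2*] = KH · pCO2 = 10^(−1.54) × 702×10^-6 = 2.025×10^-5 mol/kg
α₀ = 1/(1 + K1/[H⁺] + K1K2/[H⁺]²) = 1/(1 + 10^+1.73 + 10^+0.36) = 0.01755
DIC = [CO2*]/α₀ = 2.025×10^-5 / 0.01755 = 1.15 mmol/kg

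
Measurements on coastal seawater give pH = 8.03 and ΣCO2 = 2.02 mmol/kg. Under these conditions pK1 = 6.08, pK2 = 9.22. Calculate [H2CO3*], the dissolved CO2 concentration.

[CO2*] = 0.0211 mmol/kg

α₀ = 1 / (1 + K1/[H⁺] + K1K2/[H⁺]²) = 1 / (1 + 10^+1.95 + 10^+0.76)
   = 1 / (1 + 89.125 + 5.7544) = 1/95.879 = 0.01043
[CO2*] = α₀ × DIC = 0.01043 × 2.02 = 0.0211 mmol/kg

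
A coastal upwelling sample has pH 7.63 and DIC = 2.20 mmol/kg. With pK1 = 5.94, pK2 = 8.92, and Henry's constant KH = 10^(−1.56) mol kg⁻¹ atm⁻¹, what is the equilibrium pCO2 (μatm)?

pCO2 = 1520 μatm

α₀ = 1 / (1 + K1/[H⁺] + K1K2/[H⁺]²) = 1 / (1 + 10^+1.69 + 10^+0.40)
   = 1 / (1 + 48.978 + 2.5119) = 1/52.490 = 0.01905
[CO2*] = α₀ × DIC = 0.01905 × 2.20 = 0.04191 mmol/kg
pCO2 = [CO2*]/KH = 4.191×10^-5 / 2.754×10^-2 = 1520 μatm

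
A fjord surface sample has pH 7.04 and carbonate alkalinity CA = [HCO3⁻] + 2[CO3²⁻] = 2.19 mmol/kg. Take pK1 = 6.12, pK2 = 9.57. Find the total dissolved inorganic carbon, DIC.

CA = [HCO3⁻] + 2[CO3²⁻] = (α₁ + 2α₂)·DIC
At pH 7.04: [H⁺]/K1 = 10^-0.92 = 0.12023, K2/[H⁺] = 10^-2.53 = 0.0029512
α₁ = 1/(1 + 0.12023 + 0.0029512) = 1/1.1232 = 0.8903; α₂ = α₁·K2/[H⁺] = 0.002628
α₁ + 2α₂ = 0.8956
DIC = CA / (α₁ + 2α₂) = 2.19 / 0.8956 = 2.45 mmol/kg

DIC = 2.45 mmol/kg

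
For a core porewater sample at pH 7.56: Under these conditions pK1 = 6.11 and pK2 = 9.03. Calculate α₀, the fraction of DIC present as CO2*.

α₀ = 0.0332

α₀ = 1 / (1 + K1/[H⁺] + K1K2/[H⁺]²) = 1 / (1 + 10^+1.45 + 10^-0.02)
   = 1 / (1 + 28.184 + 0.95499) = 1/30.139 = 0.03318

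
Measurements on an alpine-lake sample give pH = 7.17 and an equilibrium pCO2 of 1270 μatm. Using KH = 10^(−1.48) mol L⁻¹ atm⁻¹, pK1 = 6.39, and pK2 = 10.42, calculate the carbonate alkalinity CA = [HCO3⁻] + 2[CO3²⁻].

CA = 0.254 mmol/L

[CO2*] = KH · pCO2 = 10^(−1.48) × 1270×10^-6 = 4.205×10^-5 mol/L
α₀ = 1/(1 + K1/[H⁺] + K1K2/[H⁺]²) = 1/(1 + 10^+0.78 + 10^-2.47) = 0.1423
DIC = [CO2*]/α₀ = 4.205×10^-5 / 0.1423 = 0.2956 mmol/L
CA = (α₁ + 2α₂)·DIC = (0.8572 + 2×0.0004821) × 0.2956 = 0.254 mmol/L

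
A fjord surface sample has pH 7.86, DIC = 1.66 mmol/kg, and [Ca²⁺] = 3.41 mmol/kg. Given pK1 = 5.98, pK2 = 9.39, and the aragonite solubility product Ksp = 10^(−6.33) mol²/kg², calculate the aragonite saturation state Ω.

Ω = 0.343

α₂ = 1 / (1 + [H⁺]/K2 + [H⁺]²/(K1K2)) = 1 / (1 + 10^+1.53 + 10^-0.35)
   = 1 / (1 + 33.884 + 0.44668) = 1/35.331 = 0.02830
[CO3²⁻] = α₂ × DIC = 0.02830 × 1.66 = 0.04698 mmol/kg
Ksp = 10^(−6.33) = 4.677×10^-7
Ω = [Ca²⁺][CO3²⁻]/Ksp = (3.41×10^-3)(4.698×10^-5) / 4.677×10^-7 = 0.343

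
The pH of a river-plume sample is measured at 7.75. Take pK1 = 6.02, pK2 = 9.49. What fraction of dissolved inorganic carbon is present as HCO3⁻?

α₁ = 0.964

α₁ = 1 / (1 + [H⁺]/K1 + K2/[H⁺]) = 1 / (1 + 10^-1.73 + 10^-1.74)
   = 1 / (1 + 0.018621 + 0.018197) = 1/1.0368 = 0.9645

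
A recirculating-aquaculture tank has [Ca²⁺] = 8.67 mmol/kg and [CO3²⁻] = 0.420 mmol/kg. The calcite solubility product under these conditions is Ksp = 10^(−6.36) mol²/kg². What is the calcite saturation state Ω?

Ω = 8.34

Ksp = 10^(−6.36) = 4.365×10^-7
Ω = [Ca²⁺][CO3²⁻]/Ksp = (8.67×10^-3)(0.420×10^-3) / 4.365×10^-7 = 8.34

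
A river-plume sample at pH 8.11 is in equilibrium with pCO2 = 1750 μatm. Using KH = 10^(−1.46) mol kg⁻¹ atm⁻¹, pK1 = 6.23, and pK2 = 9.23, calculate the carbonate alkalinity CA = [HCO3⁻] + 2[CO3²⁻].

[CO2*] = KH · pCO2 = 10^(−1.46) × 1750×10^-6 = 6.068×10^-5 mol/kg
α₀ = 1/(1 + K1/[H⁺] + K1K2/[H⁺]²) = 1/(1 + 10^+1.88 + 10^+0.76) = 0.01210
DIC = [CO2*]/α₀ = 6.068×10^-5 / 0.01210 = 5.013 mmol/kg
CA = (α₁ + 2α₂)·DIC = (0.9182 + 2×0.06966) × 5.013 = 5.30 mmol/kg

CA = 5.30 mmol/kg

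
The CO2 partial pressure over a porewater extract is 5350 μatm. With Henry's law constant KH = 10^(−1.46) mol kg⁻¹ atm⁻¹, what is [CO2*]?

KH = 10^(−1.46) = 3.467×10^-2 mol kg⁻¹ atm⁻¹
[CO2*] = KH · pCO2 = 3.467×10^-2 × 5350×10^-6 atm = 1.86×10^-4 mol/kg

[CO2*] = 186 μmol/kg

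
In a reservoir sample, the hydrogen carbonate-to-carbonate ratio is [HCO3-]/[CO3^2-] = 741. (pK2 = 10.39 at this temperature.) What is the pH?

From K2 = [H⁺][CO3^2-]/[HCO3-]:  pH = pK2 − log₁₀([HCO3-]/[CO3^2-])
log₁₀(741) = +2.870
pH = 10.39 − (+2.870) = 7.52

pH = 7.52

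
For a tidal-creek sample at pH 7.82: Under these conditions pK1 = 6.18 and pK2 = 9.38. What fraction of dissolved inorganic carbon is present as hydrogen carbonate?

α₁ = 1 / (1 + [H⁺]/K1 + K2/[H⁺]) = 1 / (1 + 10^-1.64 + 10^-1.56)
   = 1 / (1 + 0.022909 + 0.027542) = 1/1.0505 = 0.9520

α₁ = 0.952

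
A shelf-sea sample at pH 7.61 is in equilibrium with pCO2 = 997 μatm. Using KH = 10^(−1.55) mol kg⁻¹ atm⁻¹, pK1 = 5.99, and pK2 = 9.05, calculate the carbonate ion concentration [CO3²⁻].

[CO2*] = KH · pCO2 = 10^(−1.55) × 997×10^-6 = 2.810×10^-5 mol/kg
α₀ = 1/(1 + K1/[H⁺] + K1K2/[H⁺]²) = 1/(1 + 10^+1.62 + 10^+0.18) = 0.02262
DIC = [CO2*]/α₀ = 2.810×10^-5 / 0.02262 = 1.242 mmol/kg
[CO3²⁻] = α₂·DIC; α₂ = 0.03424, so [CO3²⁻] = 0.03424 × 1.242 = 0.0425 mmol/kg

[CO3²⁻] = 0.0425 mmol/kg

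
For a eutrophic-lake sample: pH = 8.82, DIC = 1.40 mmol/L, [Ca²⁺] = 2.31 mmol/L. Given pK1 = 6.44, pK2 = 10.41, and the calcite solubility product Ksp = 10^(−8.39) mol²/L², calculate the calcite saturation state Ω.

α₂ = 1 / (1 + [H⁺]/K2 + [H⁺]²/(K1K2)) = 1 / (1 + 10^+1.59 + 10^-0.79)
   = 1 / (1 + 38.905 + 0.16218) = 1/40.067 = 0.02496
[CO3²⁻] = α₂ × DIC = 0.02496 × 1.40 = 0.03494 mmol/L
Ksp = 10^(−8.39) = 4.074×10^-9
Ω = [Ca²⁺][CO3²⁻]/Ksp = (2.31×10^-3)(3.494×10^-5) / 4.074×10^-9 = 19.8

Ω = 19.8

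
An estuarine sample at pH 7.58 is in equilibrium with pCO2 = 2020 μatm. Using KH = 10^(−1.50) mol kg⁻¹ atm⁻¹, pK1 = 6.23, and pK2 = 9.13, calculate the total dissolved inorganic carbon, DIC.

DIC = 1.53 mmol/kg

[CO2*] = KH · pCO2 = 10^(−1.50) × 2020×10^-6 = 6.388×10^-5 mol/kg
α₀ = 1/(1 + K1/[H⁺] + K1K2/[H⁺]²) = 1/(1 + 10^+1.35 + 10^-0.20) = 0.04164
DIC = [CO2*]/α₀ = 6.388×10^-5 / 0.04164 = 1.53 mmol/kg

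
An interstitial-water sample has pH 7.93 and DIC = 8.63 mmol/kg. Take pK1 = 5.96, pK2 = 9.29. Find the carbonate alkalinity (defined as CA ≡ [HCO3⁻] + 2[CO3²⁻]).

CA = [HCO3⁻] + 2[CO3²⁻] = (α₁ + 2α₂)·DIC
At pH 7.93: [H⁺]/K1 = 10^-1.97 = 0.010715, K2/[H⁺] = 10^-1.36 = 0.043652
α₁ = 1/(1 + 0.010715 + 0.043652) = 1/1.0544 = 0.9484; α₂ = α₁·K2/[H⁺] = 0.04140
α₁ + 2α₂ = 1.0312
CA = 1.0312 × 8.63 = 8.90 mmol/kg

CA = 8.90 mmol/kg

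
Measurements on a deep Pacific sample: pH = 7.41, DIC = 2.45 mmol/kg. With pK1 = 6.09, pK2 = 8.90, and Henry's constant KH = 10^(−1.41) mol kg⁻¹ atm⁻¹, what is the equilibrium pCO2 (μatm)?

pCO2 = 2790 μatm

α₀ = 1 / (1 + K1/[H⁺] + K1K2/[H⁺]²) = 1 / (1 + 10^+1.32 + 10^-0.17)
   = 1 / (1 + 20.893 + 0.67608) = 1/22.569 = 0.04431
[CO2*] = α₀ × DIC = 0.04431 × 2.45 = 0.1086 mmol/kg
pCO2 = [CO2*]/KH = 1.086×10^-4 / 3.890×10^-2 = 2790 μatm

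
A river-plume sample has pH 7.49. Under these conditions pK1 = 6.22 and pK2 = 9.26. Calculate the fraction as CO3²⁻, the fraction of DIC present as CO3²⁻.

α₂ = 1 / (1 + [H⁺]/K2 + [H⁺]²/(K1K2)) = 1 / (1 + 10^+1.77 + 10^+0.50)
   = 1 / (1 + 58.884 + 3.1623) = 1/63.047 = 0.01586

α₂ = 0.0159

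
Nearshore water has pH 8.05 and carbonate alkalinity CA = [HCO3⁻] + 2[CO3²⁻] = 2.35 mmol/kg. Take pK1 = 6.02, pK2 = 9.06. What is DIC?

DIC = 2.18 mmol/kg

CA = [HCO3⁻] + 2[CO3²⁻] = (α₁ + 2α₂)·DIC
At pH 8.05: [H⁺]/K1 = 10^-2.03 = 0.0093325, K2/[H⁺] = 10^-1.01 = 0.097724
α₁ = 1/(1 + 0.0093325 + 0.097724) = 1/1.1071 = 0.9033; α₂ = α₁·K2/[H⁺] = 0.08827
α₁ + 2α₂ = 1.0798
DIC = CA / (α₁ + 2α₂) = 2.35 / 1.0798 = 2.18 mmol/kg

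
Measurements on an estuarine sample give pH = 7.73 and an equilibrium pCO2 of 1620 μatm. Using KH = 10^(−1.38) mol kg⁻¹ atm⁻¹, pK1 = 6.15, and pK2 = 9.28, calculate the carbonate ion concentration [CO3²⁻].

[CO3²⁻] = 0.0724 mmol/kg

[CO2*] = KH · pCO2 = 10^(−1.38) × 1620×10^-6 = 6.753×10^-5 mol/kg
α₀ = 1/(1 + K1/[H⁺] + K1K2/[H⁺]²) = 1/(1 + 10^+1.58 + 10^+0.03) = 0.02494
DIC = [CO2*]/α₀ = 6.753×10^-5 / 0.02494 = 2.707 mmol/kg
[CO3²⁻] = α₂·DIC; α₂ = 0.02673, so [CO3²⁻] = 0.02673 × 2.707 = 0.0724 mmol/kg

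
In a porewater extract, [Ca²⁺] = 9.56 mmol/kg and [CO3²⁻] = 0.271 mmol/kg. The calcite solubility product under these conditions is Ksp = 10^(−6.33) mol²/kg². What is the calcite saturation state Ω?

Ω = 5.54

Ksp = 10^(−6.33) = 4.677×10^-7
Ω = [Ca²⁺][CO3²⁻]/Ksp = (9.56×10^-3)(0.271×10^-3) / 4.677×10^-7 = 5.54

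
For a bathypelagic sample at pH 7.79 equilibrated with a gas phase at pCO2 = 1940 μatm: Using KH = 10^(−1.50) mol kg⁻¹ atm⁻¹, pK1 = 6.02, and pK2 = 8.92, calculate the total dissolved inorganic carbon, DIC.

DIC = 3.94 mmol/kg

[CO2*] = KH · pCO2 = 10^(−1.50) × 1940×10^-6 = 6.135×10^-5 mol/kg
α₀ = 1/(1 + K1/[H⁺] + K1K2/[H⁺]²) = 1/(1 + 10^+1.77 + 10^+0.64) = 0.01556
DIC = [CO2*]/α₀ = 6.135×10^-5 / 0.01556 = 3.94 mmol/kg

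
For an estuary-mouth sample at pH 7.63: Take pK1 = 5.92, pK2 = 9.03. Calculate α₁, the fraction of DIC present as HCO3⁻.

α₁ = 1 / (1 + [H⁺]/K1 + K2/[H⁺]) = 1 / (1 + 10^-1.71 + 10^-1.40)
   = 1 / (1 + 0.019498 + 0.039811) = 1/1.0593 = 0.9440

α₁ = 0.944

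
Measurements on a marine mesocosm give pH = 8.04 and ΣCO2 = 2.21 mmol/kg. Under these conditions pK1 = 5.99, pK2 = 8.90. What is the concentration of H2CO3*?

[CO2*] = 17.2 μmol/kg

α₀ = 1 / (1 + K1/[H⁺] + K1K2/[H⁺]²) = 1 / (1 + 10^+2.05 + 10^+1.19)
   = 1 / (1 + 112.20 + 15.488) = 1/128.69 = 0.007771
[CO2*] = α₀ × DIC = 0.007771 × 2.21 = 0.0172 mmol/kg = 17.2 μmol/kg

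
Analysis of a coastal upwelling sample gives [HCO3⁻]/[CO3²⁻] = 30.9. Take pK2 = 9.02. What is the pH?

pH = 7.53

From K2 = [H⁺][CO3²⁻]/[HCO3⁻]:  pH = pK2 − log₁₀([HCO3⁻]/[CO3²⁻])
log₁₀(30.9) = +1.490
pH = 9.02 − (+1.490) = 7.53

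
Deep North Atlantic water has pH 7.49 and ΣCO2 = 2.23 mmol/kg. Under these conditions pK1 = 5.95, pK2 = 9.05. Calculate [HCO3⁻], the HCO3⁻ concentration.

[HCO3⁻] = 2.11 mmol/kg

α₁ = 1 / (1 + [H⁺]/K1 + K2/[H⁺]) = 1 / (1 + 10^-1.54 + 10^-1.56)
   = 1 / (1 + 0.028840 + 0.027542) = 1/1.0564 = 0.9466
[HCO3⁻] = α₁ × DIC = 0.9466 × 2.23 = 2.11 mmol/kg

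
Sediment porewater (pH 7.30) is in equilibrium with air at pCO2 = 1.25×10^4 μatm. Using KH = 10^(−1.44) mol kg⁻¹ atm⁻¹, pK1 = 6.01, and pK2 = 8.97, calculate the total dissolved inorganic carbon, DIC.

DIC = 9.49 mmol/kg

[CO2*] = KH · pCO2 = 10^(−1.44) × 1.25×10^4×10^-6 = 4.538×10^-4 mol/kg
α₀ = 1/(1 + K1/[H⁺] + K1K2/[H⁺]²) = 1/(1 + 10^+1.29 + 10^-0.38) = 0.04781
DIC = [CO2*]/α₀ = 4.538×10^-4 / 0.04781 = 9.49 mmol/kg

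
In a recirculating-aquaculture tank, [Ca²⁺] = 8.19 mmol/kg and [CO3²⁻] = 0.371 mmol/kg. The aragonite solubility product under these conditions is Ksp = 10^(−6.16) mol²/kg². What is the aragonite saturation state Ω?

Ksp = 10^(−6.16) = 6.918×10^-7
Ω = [Ca²⁺][CO3²⁻]/Ksp = (8.19×10^-3)(0.371×10^-3) / 6.918×10^-7 = 4.39

Ω = 4.39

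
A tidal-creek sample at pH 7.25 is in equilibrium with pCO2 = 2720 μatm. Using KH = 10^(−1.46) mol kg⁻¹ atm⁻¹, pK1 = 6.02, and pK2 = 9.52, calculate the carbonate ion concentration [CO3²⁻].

[CO2*] = KH · pCO2 = 10^(−1.46) × 2720×10^-6 = 9.431×10^-5 mol/kg
α₀ = 1/(1 + K1/[H⁺] + K1K2/[H⁺]²) = 1/(1 + 10^+1.23 + 10^-1.04) = 0.05533
DIC = [CO2*]/α₀ = 9.431×10^-5 / 0.05533 = 1.705 mmol/kg
[CO3²⁻] = α₂·DIC; α₂ = 0.005046, so [CO3²⁻] = 0.005046 × 1.705 = 0.00860 mmol/kg = 8.60 μmol/kg

[CO3²⁻] = 8.60 μmol/kg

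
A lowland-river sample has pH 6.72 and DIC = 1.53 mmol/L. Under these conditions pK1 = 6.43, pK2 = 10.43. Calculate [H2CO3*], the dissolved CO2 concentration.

α₀ = 1 / (1 + K1/[H⁺] + K1K2/[H⁺]²) = 1 / (1 + 10^+0.29 + 10^-3.42)
   = 1 / (1 + 1.9498 + 0.00038019) = 1/2.9502 = 0.3390
[CO2*] = α₀ × DIC = 0.3390 × 1.53 = 0.519 mmol/L

[CO2*] = 0.519 mmol/L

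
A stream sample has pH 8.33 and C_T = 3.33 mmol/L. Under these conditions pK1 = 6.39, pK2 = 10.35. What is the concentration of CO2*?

α₀ = 1 / (1 + K1/[H⁺] + K1K2/[H⁺]²) = 1 / (1 + 10^+1.94 + 10^-0.08)
   = 1 / (1 + 87.096 + 0.83176) = 1/88.928 = 0.01125
[CO2*] = α₀ × DIC = 0.01125 × 3.33 = 0.0374 mmol/L

[CO2*] = 0.0374 mmol/L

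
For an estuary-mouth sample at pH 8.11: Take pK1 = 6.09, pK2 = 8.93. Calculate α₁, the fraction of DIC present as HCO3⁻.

α₁ = 0.861

α₁ = 1 / (1 + [H⁺]/K1 + K2/[H⁺]) = 1 / (1 + 10^-2.02 + 10^-0.82)
   = 1 / (1 + 0.0095499 + 0.15136) = 1/1.1609 = 0.8614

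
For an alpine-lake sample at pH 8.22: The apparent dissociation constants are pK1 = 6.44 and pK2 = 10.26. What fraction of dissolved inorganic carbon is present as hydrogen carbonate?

α₁ = 0.975

α₁ = 1 / (1 + [H⁺]/K1 + K2/[H⁺]) = 1 / (1 + 10^-1.78 + 10^-2.04)
   = 1 / (1 + 0.016596 + 0.0091201) = 1/1.0257 = 0.9749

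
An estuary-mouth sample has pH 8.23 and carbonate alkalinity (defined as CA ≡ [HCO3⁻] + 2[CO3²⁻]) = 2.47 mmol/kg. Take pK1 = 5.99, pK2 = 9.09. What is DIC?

CA = [HCO3⁻] + 2[CO3²⁻] = (α₁ + 2α₂)·DIC
At pH 8.23: [H⁺]/K1 = 10^-2.24 = 0.0057544, K2/[H⁺] = 10^-0.86 = 0.13804
α₁ = 1/(1 + 0.0057544 + 0.13804) = 1/1.1438 = 0.8743; α₂ = α₁·K2/[H⁺] = 0.1207
α₁ + 2α₂ = 1.1157
DIC = CA / (α₁ + 2α₂) = 2.47 / 1.1157 = 2.21 mmol/kg

DIC = 2.21 mmol/kg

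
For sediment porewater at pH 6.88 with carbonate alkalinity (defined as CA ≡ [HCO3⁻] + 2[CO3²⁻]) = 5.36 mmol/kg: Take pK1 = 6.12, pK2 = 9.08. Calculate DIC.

CA = [HCO3⁻] + 2[CO3²⁻] = (α₁ + 2α₂)·DIC
At pH 6.88: [H⁺]/K1 = 10^-0.76 = 0.17378, K2/[H⁺] = 10^-2.20 = 0.0063096
α₁ = 1/(1 + 0.17378 + 0.0063096) = 1/1.1801 = 0.8474; α₂ = α₁·K2/[H⁺] = 0.005347
α₁ + 2α₂ = 0.8581
DIC = CA / (α₁ + 2α₂) = 5.36 / 0.8581 = 6.25 mmol/kg

DIC = 6.25 mmol/kg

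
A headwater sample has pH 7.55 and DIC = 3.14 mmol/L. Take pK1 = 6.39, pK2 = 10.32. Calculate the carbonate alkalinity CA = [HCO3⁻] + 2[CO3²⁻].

CA = 2.94 mmol/L

CA = [HCO3⁻] + 2[CO3²⁻] = (α₁ + 2α₂)·DIC
At pH 7.55: [H⁺]/K1 = 10^-1.16 = 0.069183, K2/[H⁺] = 10^-2.77 = 0.0016982
α₁ = 1/(1 + 0.069183 + 0.0016982) = 1/1.0709 = 0.9338; α₂ = α₁·K2/[H⁺] = 0.001586
α₁ + 2α₂ = 0.9370
CA = 0.9370 × 3.14 = 2.94 mmol/L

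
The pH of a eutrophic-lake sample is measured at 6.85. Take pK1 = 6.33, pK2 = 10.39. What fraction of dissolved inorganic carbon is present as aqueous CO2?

α₀ = 1 / (1 + K1/[H⁺] + K1K2/[H⁺]²) = 1 / (1 + 10^+0.52 + 10^-3.02)
   = 1 / (1 + 3.3113 + 0.00095499) = 1/4.3123 = 0.2319

α₀ = 0.232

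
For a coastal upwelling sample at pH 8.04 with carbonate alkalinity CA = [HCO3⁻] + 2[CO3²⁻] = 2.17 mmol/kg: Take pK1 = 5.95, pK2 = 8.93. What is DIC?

DIC = 1.96 mmol/kg

CA = [HCO3⁻] + 2[CO3²⁻] = (α₁ + 2α₂)·DIC
At pH 8.04: [H⁺]/K1 = 10^-2.09 = 0.0081283, K2/[H⁺] = 10^-0.89 = 0.12882
α₁ = 1/(1 + 0.0081283 + 0.12882) = 1/1.1370 = 0.8795; α₂ = α₁·K2/[H⁺] = 0.1133
α₁ + 2α₂ = 1.1062
DIC = CA / (α₁ + 2α₂) = 2.17 / 1.1062 = 1.96 mmol/kg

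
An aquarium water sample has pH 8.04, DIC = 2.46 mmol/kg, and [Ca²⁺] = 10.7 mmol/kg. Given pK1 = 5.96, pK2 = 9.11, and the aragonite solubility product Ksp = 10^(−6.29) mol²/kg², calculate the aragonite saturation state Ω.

α₂ = 1 / (1 + [H⁺]/K2 + [H⁺]²/(K1K2)) = 1 / (1 + 10^+1.07 + 10^-1.01)
   = 1 / (1 + 11.749 + 0.097724) = 1/12.847 = 0.07784
[CO3²⁻] = α₂ × DIC = 0.07784 × 2.46 = 0.1915 mmol/kg
Ksp = 10^(−6.29) = 5.129×10^-7
Ω = [Ca²⁺][CO3²⁻]/Ksp = (10.7×10^-3)(1.915×10^-4) / 5.129×10^-7 = 4.00

Ω = 4.00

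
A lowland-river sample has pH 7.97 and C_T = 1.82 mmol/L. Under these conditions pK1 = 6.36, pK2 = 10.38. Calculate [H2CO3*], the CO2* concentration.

α₀ = 1 / (1 + K1/[H⁺] + K1K2/[H⁺]²) = 1 / (1 + 10^+1.61 + 10^-0.80)
   = 1 / (1 + 40.738 + 0.15849) = 1/41.897 = 0.02387
[CO2*] = α₀ × DIC = 0.02387 × 1.82 = 0.0434 mmol/L

[CO2*] = 0.0434 mmol/L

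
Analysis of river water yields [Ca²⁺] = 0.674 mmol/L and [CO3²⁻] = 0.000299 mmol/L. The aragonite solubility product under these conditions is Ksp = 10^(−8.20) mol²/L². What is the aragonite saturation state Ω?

Ksp = 10^(−8.20) = 6.310×10^-9
Ω = [Ca²⁺][CO3²⁻]/Ksp = (0.674×10^-3)(0.000299×10^-3) / 6.310×10^-9 = 0.0319

Ω = 0.0319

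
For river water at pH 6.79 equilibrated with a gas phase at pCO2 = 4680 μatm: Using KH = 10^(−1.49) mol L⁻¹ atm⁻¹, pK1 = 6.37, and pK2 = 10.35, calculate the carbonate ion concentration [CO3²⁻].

[CO3²⁻] = 0.110 μmol/L

[CO2*] = KH · pCO2 = 10^(−1.49) × 4680×10^-6 = 1.514×10^-4 mol/L
α₀ = 1/(1 + K1/[H⁺] + K1K2/[H⁺]²) = 1/(1 + 10^+0.42 + 10^-3.14) = 0.2754
DIC = [CO2*]/α₀ = 1.514×10^-4 / 0.2754 = 0.5499 mmol/L
[CO3²⁻] = α₂·DIC; α₂ = 0.0001995, so [CO3²⁻] = 0.0001995 × 0.5499 = 0.000110 mmol/L = 0.110 μmol/L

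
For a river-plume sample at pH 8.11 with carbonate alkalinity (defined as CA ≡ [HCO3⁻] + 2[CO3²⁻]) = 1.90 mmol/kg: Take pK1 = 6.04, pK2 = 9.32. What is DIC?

DIC = 1.81 mmol/kg

CA = [HCO3⁻] + 2[CO3²⁻] = (α₁ + 2α₂)·DIC
At pH 8.11: [H⁺]/K1 = 10^-2.07 = 0.0085114, K2/[H⁺] = 10^-1.21 = 0.061660
α₁ = 1/(1 + 0.0085114 + 0.061660) = 1/1.0702 = 0.9344; α₂ = α₁·K2/[H⁺] = 0.05762
α₁ + 2α₂ = 1.0497
DIC = CA / (α₁ + 2α₂) = 1.90 / 1.0497 = 1.81 mmol/kg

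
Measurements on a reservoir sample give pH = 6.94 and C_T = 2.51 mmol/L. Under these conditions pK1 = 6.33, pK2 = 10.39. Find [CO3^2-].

[CO3²⁻] = 0.715 μmol/L

α₂ = 1 / (1 + [H⁺]/K2 + [H⁺]²/(K1K2)) = 1 / (1 + 10^+3.45 + 10^+2.84)
   = 1 / (1 + 2818.4 + 691.83) = 1/3511.2 = 0.0002848
[CO3²⁻] = α₂ × DIC = 0.0002848 × 2.51 = 0.000715 mmol/L = 0.715 μmol/L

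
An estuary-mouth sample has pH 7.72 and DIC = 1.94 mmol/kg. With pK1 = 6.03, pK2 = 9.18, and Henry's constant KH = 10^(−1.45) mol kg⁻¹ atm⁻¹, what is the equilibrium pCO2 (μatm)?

pCO2 = 1060 μatm

α₀ = 1 / (1 + K1/[H⁺] + K1K2/[H⁺]²) = 1 / (1 + 10^+1.69 + 10^+0.23)
   = 1 / (1 + 48.978 + 1.6982) = 1/51.676 = 0.01935
[CO2*] = α₀ × DIC = 0.01935 × 1.94 = 0.03754 mmol/kg
pCO2 = [CO2*]/KH = 3.754×10^-5 / 3.548×10^-2 = 1060 μatm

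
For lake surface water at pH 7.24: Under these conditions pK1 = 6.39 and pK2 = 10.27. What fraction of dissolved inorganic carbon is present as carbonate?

α₂ = 0.000817

α₂ = 1 / (1 + [H⁺]/K2 + [H⁺]²/(K1K2)) = 1 / (1 + 10^+3.03 + 10^+2.18)
   = 1 / (1 + 1071.5 + 151.36) = 1/1223.9 = 0.0008171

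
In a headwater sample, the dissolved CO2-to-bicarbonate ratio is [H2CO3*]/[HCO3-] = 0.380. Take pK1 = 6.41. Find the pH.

From K1 = [H⁺][HCO3-]/[H2CO3*]:  pH = pK1 − log₁₀([H2CO3*]/[HCO3-])
log₁₀(0.380) = -0.420
pH = 6.41 − (-0.420) = 6.83

pH = 6.83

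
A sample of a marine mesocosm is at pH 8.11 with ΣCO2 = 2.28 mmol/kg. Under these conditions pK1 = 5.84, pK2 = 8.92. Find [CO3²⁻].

[CO3²⁻] = 0.304 mmol/kg

α₂ = 1 / (1 + [H⁺]/K2 + [H⁺]²/(K1K2)) = 1 / (1 + 10^+0.81 + 10^-1.46)
   = 1 / (1 + 6.4565 + 0.034674) = 1/7.4912 = 0.1335
[CO3²⁻] = α₂ × DIC = 0.1335 × 2.28 = 0.304 mmol/kg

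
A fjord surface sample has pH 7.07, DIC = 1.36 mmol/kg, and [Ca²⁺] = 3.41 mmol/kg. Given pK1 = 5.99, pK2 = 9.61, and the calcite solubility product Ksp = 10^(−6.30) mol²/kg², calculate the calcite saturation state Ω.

Ω = 0.0246

α₂ = 1 / (1 + [H⁺]/K2 + [H⁺]²/(K1K2)) = 1 / (1 + 10^+2.54 + 10^+1.46)
   = 1 / (1 + 346.74 + 28.840) = 1/376.58 = 0.002655
[CO3²⁻] = α₂ × DIC = 0.002655 × 1.36 = 0.003611 mmol/kg = 3.611 μmol/kg
Ksp = 10^(−6.30) = 5.012×10^-7
Ω = [Ca²⁺][CO3²⁻]/Ksp = (3.41×10^-3)(3.611×10^-6) / 5.012×10^-7 = 0.0246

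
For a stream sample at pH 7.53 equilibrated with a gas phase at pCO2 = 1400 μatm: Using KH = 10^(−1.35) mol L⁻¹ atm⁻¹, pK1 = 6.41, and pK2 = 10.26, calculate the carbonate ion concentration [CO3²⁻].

[CO2*] = KH · pCO2 = 10^(−1.35) × 1400×10^-6 = 6.254×10^-5 mol/L
α₀ = 1/(1 + K1/[H⁺] + K1K2/[H⁺]²) = 1/(1 + 10^+1.12 + 10^-1.61) = 0.07039
DIC = [CO2*]/α₀ = 6.254×10^-5 / 0.07039 = 0.8885 mmol/L
[CO3²⁻] = α₂·DIC; α₂ = 0.001728, so [CO3²⁻] = 0.001728 × 0.8885 = 0.00154 mmol/L = 1.54 μmol/L

[CO3²⁻] = 1.54 μmol/L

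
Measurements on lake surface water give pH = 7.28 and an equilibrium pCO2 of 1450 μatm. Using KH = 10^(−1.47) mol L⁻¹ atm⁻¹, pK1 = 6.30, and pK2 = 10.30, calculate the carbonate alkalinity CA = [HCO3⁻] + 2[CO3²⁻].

[CO2*] = KH · pCO2 = 10^(−1.47) × 1450×10^-6 = 4.913×10^-5 mol/L
α₀ = 1/(1 + K1/[H⁺] + K1K2/[H⁺]²) = 1/(1 + 10^+0.98 + 10^-2.04) = 0.09471
DIC = [CO2*]/α₀ = 4.913×10^-5 / 0.09471 = 0.5188 mmol/L
CA = (α₁ + 2α₂)·DIC = (0.9044 + 2×0.0008637) × 0.5188 = 0.470 mmol/L

CA = 0.470 mmol/L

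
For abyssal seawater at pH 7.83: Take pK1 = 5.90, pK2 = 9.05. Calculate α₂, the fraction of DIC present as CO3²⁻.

α₂ = 0.0562

α₂ = 1 / (1 + [H⁺]/K2 + [H⁺]²/(K1K2)) = 1 / (1 + 10^+1.22 + 10^-0.71)
   = 1 / (1 + 16.596 + 0.19498) = 1/17.791 = 0.05621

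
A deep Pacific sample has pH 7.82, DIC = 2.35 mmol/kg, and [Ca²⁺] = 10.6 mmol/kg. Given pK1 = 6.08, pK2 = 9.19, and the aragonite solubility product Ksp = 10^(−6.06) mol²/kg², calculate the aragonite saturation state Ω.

α₂ = 1 / (1 + [H⁺]/K2 + [H⁺]²/(K1K2)) = 1 / (1 + 10^+1.37 + 10^-0.37)
   = 1 / (1 + 23.442 + 0.42658) = 1/24.869 = 0.04021
[CO3²⁻] = α₂ × DIC = 0.04021 × 2.35 = 0.09450 mmol/kg
Ksp = 10^(−6.06) = 8.710×10^-7
Ω = [Ca²⁺][CO3²⁻]/Ksp = (10.6×10^-3)(9.450×10^-5) / 8.710×10^-7 = 1.15

Ω = 1.15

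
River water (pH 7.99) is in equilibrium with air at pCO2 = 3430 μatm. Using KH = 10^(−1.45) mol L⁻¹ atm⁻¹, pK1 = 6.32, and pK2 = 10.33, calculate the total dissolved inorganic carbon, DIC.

DIC = 5.84 mmol/L

[CO2*] = KH · pCO2 = 10^(−1.45) × 3430×10^-6 = 1.217×10^-4 mol/L
α₀ = 1/(1 + K1/[H⁺] + K1K2/[H⁺]²) = 1/(1 + 10^+1.67 + 10^-0.67) = 0.02084
DIC = [CO2*]/α₀ = 1.217×10^-4 / 0.02084 = 5.84 mmol/L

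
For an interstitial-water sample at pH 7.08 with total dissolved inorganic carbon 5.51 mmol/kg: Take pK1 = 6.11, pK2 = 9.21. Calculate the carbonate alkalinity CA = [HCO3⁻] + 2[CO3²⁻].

CA = 5.02 mmol/kg

CA = [HCO3⁻] + 2[CO3²⁻] = (α₁ + 2α₂)·DIC
At pH 7.08: [H⁺]/K1 = 10^-0.97 = 0.10715, K2/[H⁺] = 10^-2.13 = 0.0074131
α₁ = 1/(1 + 0.10715 + 0.0074131) = 1/1.1146 = 0.8972; α₂ = α₁·K2/[H⁺] = 0.006651
α₁ + 2α₂ = 0.9105
CA = 0.9105 × 5.51 = 5.02 mmol/kg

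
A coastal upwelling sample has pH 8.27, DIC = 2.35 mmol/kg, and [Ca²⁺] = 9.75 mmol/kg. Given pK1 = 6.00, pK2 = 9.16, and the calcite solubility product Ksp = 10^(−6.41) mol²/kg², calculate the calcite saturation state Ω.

α₂ = 1 / (1 + [H⁺]/K2 + [H⁺]²/(K1K2)) = 1 / (1 + 10^+0.89 + 10^-1.38)
   = 1 / (1 + 7.7625 + 0.041687) = 1/8.8042 = 0.1136
[CO3²⁻] = α₂ × DIC = 0.1136 × 2.35 = 0.2669 mmol/kg
Ksp = 10^(−6.41) = 3.890×10^-7
Ω = [Ca²⁺][CO3²⁻]/Ksp = (9.75×10^-3)(2.669×10^-4) / 3.890×10^-7 = 6.69

Ω = 6.69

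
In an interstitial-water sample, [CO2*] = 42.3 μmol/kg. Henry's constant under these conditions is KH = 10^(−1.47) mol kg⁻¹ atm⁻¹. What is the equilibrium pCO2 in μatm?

KH = 10^(−1.47) = 3.388×10^-2 mol kg⁻¹ atm⁻¹
pCO2 = [CO2*]/KH = 42.3×10^-6 / 3.388×10^-2 = 1.25×10^-3 atm = 1250 μatm

pCO2 = 1250 μatm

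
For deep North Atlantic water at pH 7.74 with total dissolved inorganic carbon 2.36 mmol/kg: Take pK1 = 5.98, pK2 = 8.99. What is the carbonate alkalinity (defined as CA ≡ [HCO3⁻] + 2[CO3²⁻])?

CA = 2.45 mmol/kg

CA = [HCO3⁻] + 2[CO3²⁻] = (α₁ + 2α₂)·DIC
At pH 7.74: [H⁺]/K1 = 10^-1.76 = 0.017378, K2/[H⁺] = 10^-1.25 = 0.056234
α₁ = 1/(1 + 0.017378 + 0.056234) = 1/1.0736 = 0.9314; α₂ = α₁·K2/[H⁺] = 0.05238
α₁ + 2α₂ = 1.0362
CA = 1.0362 × 2.36 = 2.45 mmol/kg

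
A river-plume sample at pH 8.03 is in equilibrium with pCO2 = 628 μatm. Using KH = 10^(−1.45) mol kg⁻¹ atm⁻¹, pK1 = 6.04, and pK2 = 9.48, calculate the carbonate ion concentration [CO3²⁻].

[CO2*] = KH · pCO2 = 10^(−1.45) × 628×10^-6 = 2.228×10^-5 mol/kg
α₀ = 1/(1 + K1/[H⁺] + K1K2/[H⁺]²) = 1/(1 + 10^+1.99 + 10^+0.54) = 0.009786
DIC = [CO2*]/α₀ = 2.228×10^-5 / 0.009786 = 2.277 mmol/kg
[CO3²⁻] = α₂·DIC; α₂ = 0.03393, so [CO3²⁻] = 0.03393 × 2.277 = 0.0773 mmol/kg

[CO3²⁻] = 0.0773 mmol/kg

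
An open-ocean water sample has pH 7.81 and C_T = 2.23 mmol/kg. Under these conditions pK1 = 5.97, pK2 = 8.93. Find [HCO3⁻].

[HCO3⁻] = 2.05 mmol/kg

α₁ = 1 / (1 + [H⁺]/K1 + K2/[H⁺]) = 1 / (1 + 10^-1.84 + 10^-1.12)
   = 1 / (1 + 0.014454 + 0.075858) = 1/1.0903 = 0.9172
[HCO3⁻] = α₁ × DIC = 0.9172 × 2.23 = 2.05 mmol/kg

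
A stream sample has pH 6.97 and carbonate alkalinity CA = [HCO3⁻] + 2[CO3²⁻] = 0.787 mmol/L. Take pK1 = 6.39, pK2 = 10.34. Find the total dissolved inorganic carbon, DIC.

DIC = 0.993 mmol/L

CA = [HCO3⁻] + 2[CO3²⁻] = (α₁ + 2α₂)·DIC
At pH 6.97: [H⁺]/K1 = 10^-0.58 = 0.26303, K2/[H⁺] = 10^-3.37 = 0.00042658
α₁ = 1/(1 + 0.26303 + 0.00042658) = 1/1.2635 = 0.7915; α₂ = α₁·K2/[H⁺] = 0.0003376
α₁ + 2α₂ = 0.7922
DIC = CA / (α₁ + 2α₂) = 0.787 / 0.7922 = 0.993 mmol/L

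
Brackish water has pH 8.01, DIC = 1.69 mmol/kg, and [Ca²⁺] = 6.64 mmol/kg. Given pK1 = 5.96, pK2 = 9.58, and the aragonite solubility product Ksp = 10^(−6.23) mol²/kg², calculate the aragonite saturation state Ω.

α₂ = 1 / (1 + [H⁺]/K2 + [H⁺]²/(K1K2)) = 1 / (1 + 10^+1.57 + 10^-0.48)
   = 1 / (1 + 37.154 + 0.33113) = 1/38.485 = 0.02598
[CO3²⁻] = α₂ × DIC = 0.02598 × 1.69 = 0.04391 mmol/kg
Ksp = 10^(−6.23) = 5.888×10^-7
Ω = [Ca²⁺][CO3²⁻]/Ksp = (6.64×10^-3)(4.391×10^-5) / 5.888×10^-7 = 0.495

Ω = 0.495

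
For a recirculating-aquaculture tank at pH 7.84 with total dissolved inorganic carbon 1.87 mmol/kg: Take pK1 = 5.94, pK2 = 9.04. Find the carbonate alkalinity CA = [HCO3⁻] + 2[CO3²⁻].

CA = 1.96 mmol/kg

CA = [HCO3⁻] + 2[CO3²⁻] = (α₁ + 2α₂)·DIC
At pH 7.84: [H⁺]/K1 = 10^-1.90 = 0.012589, K2/[H⁺] = 10^-1.20 = 0.063096
α₁ = 1/(1 + 0.012589 + 0.063096) = 1/1.0757 = 0.9296; α₂ = α₁·K2/[H⁺] = 0.05866
α₁ + 2α₂ = 1.0470
CA = 1.0470 × 1.87 = 1.96 mmol/kg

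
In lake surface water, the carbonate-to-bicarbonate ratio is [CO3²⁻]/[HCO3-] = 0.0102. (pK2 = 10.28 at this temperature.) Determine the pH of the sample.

pH = 8.29

From K2 = [H⁺][CO3²⁻]/[HCO3-]:  pH = pK2 + log₁₀([CO3²⁻]/[HCO3-])
log₁₀(0.0102) = -1.991
pH = 10.28 + (-1.991) = 8.29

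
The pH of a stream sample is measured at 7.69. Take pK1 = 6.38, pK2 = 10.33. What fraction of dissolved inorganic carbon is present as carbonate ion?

α₂ = 0.00218

α₂ = 1 / (1 + [H⁺]/K2 + [H⁺]²/(K1K2)) = 1 / (1 + 10^+2.64 + 10^+1.33)
   = 1 / (1 + 436.52 + 21.380) = 1/458.90 = 0.002179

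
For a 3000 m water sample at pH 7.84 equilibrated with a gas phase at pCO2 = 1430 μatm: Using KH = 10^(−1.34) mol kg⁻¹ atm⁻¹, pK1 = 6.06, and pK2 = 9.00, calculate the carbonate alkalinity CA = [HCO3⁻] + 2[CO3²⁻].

[CO2*] = KH · pCO2 = 10^(−1.34) × 1430×10^-6 = 6.536×10^-5 mol/kg
α₀ = 1/(1 + K1/[H⁺] + K1K2/[H⁺]²) = 1/(1 + 10^+1.78 + 10^+0.62) = 0.01528
DIC = [CO2*]/α₀ = 6.536×10^-5 / 0.01528 = 4.276 mmol/kg
CA = (α₁ + 2α₂)·DIC = (0.9210 + 2×0.06372) × 4.276 = 4.48 mmol/kg

CA = 4.48 mmol/kg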